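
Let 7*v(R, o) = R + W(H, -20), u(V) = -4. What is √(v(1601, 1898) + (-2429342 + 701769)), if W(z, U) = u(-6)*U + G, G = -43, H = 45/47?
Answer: I*√1727339 ≈ 1314.3*I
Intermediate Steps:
H = 45/47 (H = 45*(1/47) = 45/47 ≈ 0.95745)
W(z, U) = -43 - 4*U (W(z, U) = -4*U - 43 = -43 - 4*U)
v(R, o) = 37/7 + R/7 (v(R, o) = (R + (-43 - 4*(-20)))/7 = (R + (-43 + 80))/7 = (R + 37)/7 = (37 + R)/7 = 37/7 + R/7)
√(v(1601, 1898) + (-2429342 + 701769)) = √((37/7 + (⅐)*1601) + (-2429342 + 701769)) = √((37/7 + 1601/7) - 1727573) = √(234 - 1727573) = √(-1727339) = I*√1727339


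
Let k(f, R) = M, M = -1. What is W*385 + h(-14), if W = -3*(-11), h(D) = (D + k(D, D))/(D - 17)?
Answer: 393870/31 ≈ 12705.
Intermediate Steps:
k(f, R) = -1
h(D) = (-1 + D)/(-17 + D) (h(D) = (D - 1)/(D - 17) = (-1 + D)/(-17 + D))
W = 33
W*385 + h(-14) = 33*385 + (-1 - 14)/(-17 - 14) = 12705 - 15/(-31) = 12705 - 1/31*(-15) = 12705 + 15/31 = 393870/31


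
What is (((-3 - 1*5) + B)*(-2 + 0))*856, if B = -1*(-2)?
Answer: 10272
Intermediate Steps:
B = 2
(((-3 - 1*5) + B)*(-2 + 0))*856 = (((-3 - 1*5) + 2)*(-2 + 0))*856 = (((-3 - 5) + 2)*(-2))*856 = ((-8 + 2)*(-2))*856 = -6*(-2)*856 = 12*856 = 10272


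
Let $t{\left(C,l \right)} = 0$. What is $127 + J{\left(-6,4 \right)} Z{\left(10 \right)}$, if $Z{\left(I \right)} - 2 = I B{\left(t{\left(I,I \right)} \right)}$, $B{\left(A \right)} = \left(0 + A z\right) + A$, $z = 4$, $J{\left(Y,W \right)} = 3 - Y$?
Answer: $145$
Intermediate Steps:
$B{\left(A \right)} = 5 A$ ($B{\left(A \right)} = \left(0 + A 4\right) + A = \left(0 + 4 A\right) + A = 4 A + A = 5 A$)
$Z{\left(I \right)} = 2$ ($Z{\left(I \right)} = 2 + I 5 \cdot 0 = 2 + I 0 = 2 + 0 = 2$)
$127 + J{\left(-6,4 \right)} Z{\left(10 \right)} = 127 + \left(3 - -6\right) 2 = 127 + \left(3 + 6\right) 2 = 127 + 9 \cdot 2 = 127 + 18 = 145$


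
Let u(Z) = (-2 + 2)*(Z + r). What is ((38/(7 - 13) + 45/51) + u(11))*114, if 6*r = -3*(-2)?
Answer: -10564/17 ≈ -621.41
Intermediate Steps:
r = 1 (r = (-3*(-2))/6 = (1/6)*6 = 1)
u(Z) = 0 (u(Z) = (-2 + 2)*(Z + 1) = 0*(1 + Z) = 0)
((38/(7 - 13) + 45/51) + u(11))*114 = ((38/(7 - 13) + 45/51) + 0)*114 = ((38/(-6) + 45*(1/51)) + 0)*114 = ((38*(-1/6) + 15/17) + 0)*114 = ((-19/3 + 15/17) + 0)*114 = (-278/51 + 0)*114 = -278/51*114 = -10564/17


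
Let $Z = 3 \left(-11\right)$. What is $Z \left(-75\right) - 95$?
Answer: $2380$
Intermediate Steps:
$Z = -33$
$Z \left(-75\right) - 95 = \left(-33\right) \left(-75\right) - 95 = 2475 - 95 = 2380$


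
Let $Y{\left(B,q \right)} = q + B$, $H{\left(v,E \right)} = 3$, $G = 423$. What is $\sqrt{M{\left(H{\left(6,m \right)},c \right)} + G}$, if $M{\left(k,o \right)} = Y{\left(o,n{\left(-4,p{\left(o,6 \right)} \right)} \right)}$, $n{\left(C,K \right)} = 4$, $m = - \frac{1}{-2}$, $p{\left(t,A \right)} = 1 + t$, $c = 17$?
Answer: $2 \sqrt{111} \approx 21.071$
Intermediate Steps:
$m = \frac{1}{2}$ ($m = \left(-1\right) \left(- \frac{1}{2}\right) = \frac{1}{2} \approx 0.5$)
$Y{\left(B,q \right)} = B + q$
$M{\left(k,o \right)} = 4 + o$ ($M{\left(k,o \right)} = o + 4 = 4 + o$)
$\sqrt{M{\left(H{\left(6,m \right)},c \right)} + G} = \sqrt{\left(4 + 17\right) + 423} = \sqrt{21 + 423} = \sqrt{444} = 2 \sqrt{111}$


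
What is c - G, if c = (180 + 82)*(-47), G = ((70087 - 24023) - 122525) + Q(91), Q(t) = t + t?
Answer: 63965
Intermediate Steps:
Q(t) = 2*t
G = -76279 (G = ((70087 - 24023) - 122525) + 2*91 = (46064 - 122525) + 182 = -76461 + 182 = -76279)
c = -12314 (c = 262*(-47) = -12314)
c - G = -12314 - 1*(-76279) = -12314 + 76279 = 63965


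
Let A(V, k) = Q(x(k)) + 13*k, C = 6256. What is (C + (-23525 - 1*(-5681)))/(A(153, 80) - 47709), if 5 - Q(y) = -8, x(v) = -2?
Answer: 2897/11664 ≈ 0.24837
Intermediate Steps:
Q(y) = 13 (Q(y) = 5 - 1*(-8) = 5 + 8 = 13)
A(V, k) = 13 + 13*k
(C + (-23525 - 1*(-5681)))/(A(153, 80) - 47709) = (6256 + (-23525 - 1*(-5681)))/((13 + 13*80) - 47709) = (6256 + (-23525 + 5681))/((13 + 1040) - 47709) = (6256 - 17844)/(1053 - 47709) = -11588/(-46656) = -11588*(-1/46656) = 2897/11664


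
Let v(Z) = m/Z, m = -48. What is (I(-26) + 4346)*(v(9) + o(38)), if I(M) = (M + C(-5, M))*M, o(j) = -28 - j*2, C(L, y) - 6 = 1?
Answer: -1587520/3 ≈ -5.2917e+5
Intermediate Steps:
C(L, y) = 7 (C(L, y) = 6 + 1 = 7)
v(Z) = -48/Z
o(j) = -28 - 2*j
I(M) = M*(7 + M) (I(M) = (M + 7)*M = (7 + M)*M = M*(7 + M))
(I(-26) + 4346)*(v(9) + o(38)) = (-26*(7 - 26) + 4346)*(-48/9 + (-28 - 2*38)) = (-26*(-19) + 4346)*(-48*1/9 + (-28 - 76)) = (494 + 4346)*(-16/3 - 104) = 4840*(-328/3) = -1587520/3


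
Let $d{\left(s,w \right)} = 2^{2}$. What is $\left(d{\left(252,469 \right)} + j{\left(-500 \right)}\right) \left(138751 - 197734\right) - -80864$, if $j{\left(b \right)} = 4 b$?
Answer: $117810932$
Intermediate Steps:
$d{\left(s,w \right)} = 4$
$\left(d{\left(252,469 \right)} + j{\left(-500 \right)}\right) \left(138751 - 197734\right) - -80864 = \left(4 + 4 \left(-500\right)\right) \left(138751 - 197734\right) - -80864 = \left(4 - 2000\right) \left(-58983\right) + 80864 = \left(-1996\right) \left(-58983\right) + 80864 = 117730068 + 80864 = 117810932$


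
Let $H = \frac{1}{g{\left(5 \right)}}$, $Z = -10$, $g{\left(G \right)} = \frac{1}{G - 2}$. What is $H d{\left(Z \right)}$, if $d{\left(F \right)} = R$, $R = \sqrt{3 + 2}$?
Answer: $3 \sqrt{5} \approx 6.7082$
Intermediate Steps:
$R = \sqrt{5} \approx 2.2361$
$g{\left(G \right)} = \frac{1}{-2 + G}$
$d{\left(F \right)} = \sqrt{5}$
$H = 3$ ($H = \frac{1}{\frac{1}{-2 + 5}} = \frac{1}{\frac{1}{3}} = 3$)
$H d{\left(Z \right)} = 3 \sqrt{5}$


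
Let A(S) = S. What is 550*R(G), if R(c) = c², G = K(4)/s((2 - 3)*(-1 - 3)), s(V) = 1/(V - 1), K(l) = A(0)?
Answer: 0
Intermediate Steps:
K(l) = 0
s(V) = 1/(-1 + V)
G = 0 (G = 0/(1/(-1 + (2 - 3)*(-1 - 3))) = 0/(1/(-1 - 1*(-4))) = 0/(1/(-1 + 4)) = 0/(1/3) = 0/(⅓) = 0*3 = 0)
550*R(G) = 550*0² = 550*0 = 0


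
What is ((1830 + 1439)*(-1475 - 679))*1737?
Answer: -12230956962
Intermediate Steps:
((1830 + 1439)*(-1475 - 679))*1737 = (3269*(-2154))*1737 = -7041426*1737 = -12230956962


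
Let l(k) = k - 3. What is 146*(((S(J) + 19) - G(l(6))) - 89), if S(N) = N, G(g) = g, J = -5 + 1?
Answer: -11242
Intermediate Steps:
l(k) = -3 + k
J = -4
146*(((S(J) + 19) - G(l(6))) - 89) = 146*(((-4 + 19) - (-3 + 6)) - 89) = 146*((15 - 1*3) - 89) = 146*((15 - 3) - 89) = 146*(12 - 89) = 146*(-77) = -11242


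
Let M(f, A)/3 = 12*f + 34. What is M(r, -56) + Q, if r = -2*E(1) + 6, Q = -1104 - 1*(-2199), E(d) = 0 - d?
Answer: 1485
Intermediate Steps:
E(d) = -d
Q = 1095 (Q = -1104 + 2199 = 1095)
r = 8 (r = -(-2) + 6 = -2*(-1) + 6 = 2 + 6 = 8)
M(f, A) = 102 + 36*f (M(f, A) = 3*(12*f + 34) = 3*(34 + 12*f) = 102 + 36*f)
M(r, -56) + Q = (102 + 36*8) + 1095 = (102 + 288) + 1095 = 390 + 1095 = 1485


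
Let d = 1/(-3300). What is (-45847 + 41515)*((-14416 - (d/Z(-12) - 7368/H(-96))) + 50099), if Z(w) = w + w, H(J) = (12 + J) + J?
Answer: -1019049456119/6600 ≈ -1.5440e+8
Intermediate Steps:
H(J) = 12 + 2*J
d = -1/3300 ≈ -0.00030303
Z(w) = 2*w
(-45847 + 41515)*((-14416 - (d/Z(-12) - 7368/H(-96))) + 50099) = (-45847 + 41515)*((-14416 - (-1/(3300*(2*(-12))) - 7368/(12 + 2*(-96)))) + 50099) = -4332*((-14416 - (-1/3300/(-24) - 7368/(12 - 192))) + 50099) = -4332*((-14416 - (-1/3300*(-1/24) - 7368/(-180))) + 50099) = -4332*((-14416 - (1/79200 - 7368*(-1/180))) + 50099) = -4332*((-14416 - (1/79200 + 614/15)) + 50099) = -4332*((-14416 - 1*3241921/79200) + 50099) = -4332*((-14416 - 3241921/79200) + 50099) = -4332*(-1144989121/79200 + 50099) = -4332*2822851679/79200 = -1019049456119/6600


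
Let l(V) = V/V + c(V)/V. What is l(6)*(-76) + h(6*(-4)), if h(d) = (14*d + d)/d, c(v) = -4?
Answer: -31/3 ≈ -10.333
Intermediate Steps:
l(V) = 1 - 4/V (l(V) = V/V - 4/V = 1 - 4/V)
h(d) = 15 (h(d) = (15*d)/d = 15)
l(6)*(-76) + h(6*(-4)) = ((-4 + 6)/6)*(-76) + 15 = ((⅙)*2)*(-76) + 15 = (⅓)*(-76) + 15 = -76/3 + 15 = -31/3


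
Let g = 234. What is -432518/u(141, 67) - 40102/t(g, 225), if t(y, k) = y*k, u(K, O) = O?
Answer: -11387379767/1763775 ≈ -6456.3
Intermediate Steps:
t(y, k) = k*y
-432518/u(141, 67) - 40102/t(g, 225) = -432518/67 - 40102/(225*234) = -432518*1/67 - 40102/52650 = -432518/67 - 40102*1/52650 = -432518/67 - 20051/26325 = -11387379767/1763775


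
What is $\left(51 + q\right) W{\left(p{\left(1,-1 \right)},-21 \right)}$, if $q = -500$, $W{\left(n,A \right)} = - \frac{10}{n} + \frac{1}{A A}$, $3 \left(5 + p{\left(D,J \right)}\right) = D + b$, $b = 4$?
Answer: $- \frac{594476}{441} \approx -1348.0$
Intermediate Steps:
$p{\left(D,J \right)} = - \frac{11}{3} + \frac{D}{3}$ ($p{\left(D,J \right)} = -5 + \frac{D + 4}{3} = -5 + \frac{4 + D}{3} = -5 + \left(\frac{4}{3} + \frac{D}{3}\right) = - \frac{11}{3} + \frac{D}{3}$)
$W{\left(n,A \right)} = \frac{1}{A^{2}} - \frac{10}{n}$ ($W{\left(n,A \right)} = - \frac{10}{n} + \frac{1}{A^{2}} = \frac{1}{A^{2}} - \frac{10}{n}$)
$\left(51 + q\right) W{\left(p{\left(1,-1 \right)},-21 \right)} = \left(51 - 500\right) \left(\frac{1}{441} - \frac{10}{- \frac{11}{3} + \frac{1}{3} \cdot 1}\right) = - 449 \left(\frac{1}{441} - \frac{10}{- \frac{11}{3} + \frac{1}{3}}\right) = - 449 \left(\frac{1}{441} - \frac{10}{- \frac{10}{3}}\right) = - 449 \left(\frac{1}{441} - -3\right) = - 449 \left(\frac{1}{441} + 3\right) = \left(-449\right) \frac{1324}{441} = - \frac{594476}{441}$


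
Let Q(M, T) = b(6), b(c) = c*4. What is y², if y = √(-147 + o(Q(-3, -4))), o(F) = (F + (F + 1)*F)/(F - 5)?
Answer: -2169/19 ≈ -114.16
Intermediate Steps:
b(c) = 4*c
Q(M, T) = 24 (Q(M, T) = 4*6 = 24)
o(F) = (F + F*(1 + F))/(-5 + F) (o(F) = (F + (1 + F)*F)/(-5 + F) = (F + F*(1 + F))/(-5 + F))
y = 3*I*√4579/19 (y = √(-147 + 24*(2 + 24)/(-5 + 24)) = √(-147 + 24*26/19) = √(-147 + 24*(1/19)*26) = √(-147 + 624/19) = √(-2169/19) = 3*I*√4579/19 ≈ 10.684*I)
y² = (3*I*√4579/19)² = -2169/19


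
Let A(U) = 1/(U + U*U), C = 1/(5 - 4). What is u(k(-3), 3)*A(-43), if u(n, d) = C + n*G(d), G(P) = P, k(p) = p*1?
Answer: -4/903 ≈ -0.0044297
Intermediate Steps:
k(p) = p
C = 1 (C = 1/1 = 1)
u(n, d) = 1 + d*n (u(n, d) = 1 + n*d = 1 + d*n)
A(U) = 1/(U + U²)
u(k(-3), 3)*A(-43) = (1 + 3*(-3))*(1/((-43)*(1 - 43))) = (1 - 9)*(-1/43/(-42)) = -(-8)*(-1)/(43*42) = -8*1/1806 = -4/903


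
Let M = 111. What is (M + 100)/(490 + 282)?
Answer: 211/772 ≈ 0.27332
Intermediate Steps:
(M + 100)/(490 + 282) = (111 + 100)/(490 + 282) = 211/772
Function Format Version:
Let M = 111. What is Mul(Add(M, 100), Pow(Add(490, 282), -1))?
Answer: Rational(211, 772) ≈ 0.27332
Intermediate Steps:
Mul(Add(M, 100), Pow(Add(490, 282), -1)) = Mul(Add(111, 100), Pow(Add(490, 282), -1)) = Mul(211, Pow(772, -1)) = Mul(211, Rational(1, 772)) = Rational(211, 772)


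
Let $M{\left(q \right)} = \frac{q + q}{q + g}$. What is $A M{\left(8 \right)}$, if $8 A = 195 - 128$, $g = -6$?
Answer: $67$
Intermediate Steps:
$M{\left(q \right)} = \frac{2 q}{-6 + q}$ ($M{\left(q \right)} = \frac{q + q}{q - 6} = \frac{2 q}{-6 + q}$)
$A = \frac{67}{8}$ ($A = \frac{195 - 128}{8} = \frac{1}{8} \cdot 67 = \frac{67}{8} \approx 8.375$)
$A M{\left(8 \right)} = \frac{67 \cdot 2 \cdot 8 \frac{1}{-6 + 8}}{8} = \frac{67 \cdot 2 \cdot 8 \cdot \frac{1}{2}}{8} = \frac{67}{8} \cdot 8 = 67$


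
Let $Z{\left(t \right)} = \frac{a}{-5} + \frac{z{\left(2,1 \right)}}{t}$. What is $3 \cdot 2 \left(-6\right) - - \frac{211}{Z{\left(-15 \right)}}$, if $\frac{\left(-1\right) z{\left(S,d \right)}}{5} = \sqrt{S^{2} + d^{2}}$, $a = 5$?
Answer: $- \frac{2043}{4} - \frac{633 \sqrt{5}}{4} \approx -864.61$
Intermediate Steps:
$z{\left(S,d \right)} = - 5 \sqrt{S^{2} + d^{2}}$
$Z{\left(t \right)} = -1 - \frac{5 \sqrt{5}}{t}$ ($Z{\left(t \right)} = \frac{5}{-5} + \frac{\left(-5\right) \sqrt{2^{2} + 1^{2}}}{t} = 5 \left(- \frac{1}{5}\right) + \frac{\left(-5\right) \sqrt{4 + 1}}{t} = -1 + \frac{\left(-5\right) \sqrt{5}}{t} = -1 - \frac{5 \sqrt{5}}{t}$)
$3 \cdot 2 \left(-6\right) - - \frac{211}{Z{\left(-15 \right)}} = 3 \cdot 2 \left(-6\right) - - \frac{211}{\frac{1}{-15} \left(\left(-1\right) \left(-15\right) - 5 \sqrt{5}\right)} = 6 \left(-6\right) - - \frac{211}{\left(- \frac{1}{15}\right) \left(15 - 5 \sqrt{5}\right)} = -36 - - \frac{211}{-1 + \frac{\sqrt{5}}{3}} = -36 + \frac{211}{-1 + \frac{\sqrt{5}}{3}}$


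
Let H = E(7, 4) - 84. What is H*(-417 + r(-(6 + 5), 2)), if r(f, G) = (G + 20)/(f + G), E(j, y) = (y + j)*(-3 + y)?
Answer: 275575/9 ≈ 30619.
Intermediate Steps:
E(j, y) = (-3 + y)*(j + y) (E(j, y) = (j + y)*(-3 + y) = (-3 + y)*(j + y))
r(f, G) = (20 + G)/(G + f)
H = -73 (H = (4**2 - 3*7 - 3*4 + 7*4) - 84 = (16 - 21 - 12 + 28) - 84 = 11 - 84 = -73)
H*(-417 + r(-(6 + 5), 2)) = -73*(-417 + (20 + 2)/(2 - (6 + 5))) = -73*(-417 + 22/(2 - 1*11)) = -73*(-417 + 22/(2 - 11)) = -73*(-417 + 22/(-9)) = -73*(-417 - 1/9*22) = -73*(-417 - 22/9) = -73*(-3775/9) = 275575/9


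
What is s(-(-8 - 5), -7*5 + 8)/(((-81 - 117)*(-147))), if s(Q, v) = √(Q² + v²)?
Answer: √898/29106 ≈ 0.0010296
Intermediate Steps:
s(-(-8 - 5), -7*5 + 8)/(((-81 - 117)*(-147))) = √((-(-8 - 5))² + (-7*5 + 8)²)/(((-81 - 117)*(-147))) = √((-1*(-13))² + (-35 + 8)²)/((-198*(-147))) = √(13² + (-27)²)/29106 = √(169 + 729)*(1/29106) = √898*(1/29106) = √898/29106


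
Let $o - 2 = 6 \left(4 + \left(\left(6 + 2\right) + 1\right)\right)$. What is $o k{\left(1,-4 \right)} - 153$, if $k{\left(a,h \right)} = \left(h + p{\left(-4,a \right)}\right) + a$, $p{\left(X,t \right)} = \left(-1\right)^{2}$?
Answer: $-313$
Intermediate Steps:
$p{\left(X,t \right)} = 1$
$o = 80$ ($o = 2 + 6 \left(4 + \left(\left(6 + 2\right) + 1\right)\right) = 2 + 6 \left(4 + \left(8 + 1\right)\right) = 2 + 6 \left(4 + 9\right) = 2 + 6 \cdot 13 = 2 + 78 = 80$)
$k{\left(a,h \right)} = 1 + a + h$ ($k{\left(a,h \right)} = \left(h + 1\right) + a = \left(1 + h\right) + a = 1 + a + h$)
$o k{\left(1,-4 \right)} - 153 = 80 \left(1 + 1 - 4\right) - 153 = 80 \left(-2\right) - 153 = -160 - 153 = -313$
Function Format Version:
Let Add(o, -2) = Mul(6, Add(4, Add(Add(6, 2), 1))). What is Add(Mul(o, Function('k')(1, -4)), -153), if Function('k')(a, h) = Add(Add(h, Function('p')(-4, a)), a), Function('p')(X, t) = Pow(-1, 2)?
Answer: -313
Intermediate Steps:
Function('p')(X, t) = 1
o = 80 (o = Add(2, Mul(6, Add(4, Add(Add(6, 2), 1)))) = Add(2, Mul(6, Add(4, Add(8, 1)))) = Add(2, Mul(6, Add(4, 9))) = Add(2, Mul(6, 13)) = Add(2, 78) = 80)
Function('k')(a, h) = Add(1, a, h) (Function('k')(a, h) = Add(Add(h, 1), a) = Add(Add(1, h), a) = Add(1, a, h))
Add(Mul(o, Function('k')(1, -4)), -153) = Add(Mul(80, Add(1, 1, -4)), -153) = Add(Mul(80, -2), -153) = Add(-160, -153) = -313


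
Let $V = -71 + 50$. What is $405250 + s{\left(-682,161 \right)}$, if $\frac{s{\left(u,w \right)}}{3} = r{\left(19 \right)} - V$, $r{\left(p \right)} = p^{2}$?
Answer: $406396$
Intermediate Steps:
$V = -21$
$s{\left(u,w \right)} = 1146$ ($s{\left(u,w \right)} = 3 \left(19^{2} - -21\right) = 3 \left(361 + 21\right) = 3 \cdot 382 = 1146$)
$405250 + s{\left(-682,161 \right)} = 405250 + 1146 = 406396$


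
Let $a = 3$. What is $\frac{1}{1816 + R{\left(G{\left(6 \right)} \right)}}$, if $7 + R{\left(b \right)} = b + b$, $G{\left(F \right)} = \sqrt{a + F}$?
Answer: $\frac{1}{1815} \approx 0.00055096$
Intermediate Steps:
$G{\left(F \right)} = \sqrt{3 + F}$
$R{\left(b \right)} = -7 + 2 b$ ($R{\left(b \right)} = -7 + \left(b + b\right) = -7 + 2 b$)
$\frac{1}{1816 + R{\left(G{\left(6 \right)} \right)}} = \frac{1}{1816 - \left(7 - 2 \sqrt{3 + 6}\right)} = \frac{1}{1816 - \left(7 - 2 \sqrt{9}\right)} = \frac{1}{1816 + \left(-7 + 2 \cdot 3\right)} = \frac{1}{1816 + \left(-7 + 6\right)} = \frac{1}{1816 - 1} = \frac{1}{1815}$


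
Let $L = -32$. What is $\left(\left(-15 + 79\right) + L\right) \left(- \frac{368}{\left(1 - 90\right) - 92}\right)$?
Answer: $\frac{11776}{181} \approx 65.061$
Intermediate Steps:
$\left(\left(-15 + 79\right) + L\right) \left(- \frac{368}{\left(1 - 90\right) - 92}\right) = \left(\left(-15 + 79\right) - 32\right) \left(- \frac{368}{\left(1 - 90\right) - 92}\right) = \left(64 - 32\right) \left(- \frac{368}{-89 - 92}\right) = 32 \left(- \frac{368}{-181}\right) = 32 \left(\left(-368\right) \left(- \frac{1}{181}\right)\right) = 32 \cdot \frac{368}{181} = \frac{11776}{181}$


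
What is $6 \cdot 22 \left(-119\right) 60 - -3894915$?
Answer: $2952435$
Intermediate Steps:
$6 \cdot 22 \left(-119\right) 60 - -3894915 = 132 \left(-119\right) 60 + 3894915 = \left(-15708\right) 60 + 3894915 = -942480 + 3894915 = 2952435$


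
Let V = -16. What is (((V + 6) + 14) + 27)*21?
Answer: 651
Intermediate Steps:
(((V + 6) + 14) + 27)*21 = (((-16 + 6) + 14) + 27)*21 = ((-10 + 14) + 27)*21 = (4 + 27)*21 = 31*21 = 651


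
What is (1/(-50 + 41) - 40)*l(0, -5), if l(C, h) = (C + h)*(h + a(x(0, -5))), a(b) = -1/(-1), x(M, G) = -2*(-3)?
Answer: -7220/9 ≈ -802.22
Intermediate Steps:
x(M, G) = 6
a(b) = 1 (a(b) = -1*(-1) = 1)
l(C, h) = (1 + h)*(C + h) (l(C, h) = (C + h)*(h + 1) = (C + h)*(1 + h) = (1 + h)*(C + h))
(1/(-50 + 41) - 40)*l(0, -5) = (1/(-50 + 41) - 40)*(0 - 5 + (-5)**2 + 0*(-5)) = (1/(-9) - 40)*(0 - 5 + 25 + 0) = (-1/9 - 40)*20 = -361/9*20 = -7220/9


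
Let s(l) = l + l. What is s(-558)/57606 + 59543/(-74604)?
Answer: -585548687/716273004 ≈ -0.81749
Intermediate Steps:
s(l) = 2*l
s(-558)/57606 + 59543/(-74604) = (2*(-558))/57606 + 59543/(-74604) = -1116*1/57606 + 59543*(-1/74604) = -186/9601 - 59543/74604 = -585548687/716273004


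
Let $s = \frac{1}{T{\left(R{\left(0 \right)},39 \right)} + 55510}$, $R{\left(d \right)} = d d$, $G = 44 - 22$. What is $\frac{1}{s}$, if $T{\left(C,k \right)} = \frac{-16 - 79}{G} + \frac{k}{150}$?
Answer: $\frac{15264134}{275} \approx 55506.0$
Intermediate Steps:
$G = 22$ ($G = 44 - 22 = 22$)
$R{\left(d \right)} = d^{2}$
$T{\left(C,k \right)} = - \frac{95}{22} + \frac{k}{150}$ ($T{\left(C,k \right)} = \frac{-16 - 79}{22} + \frac{k}{150} = \left(-95\right) \frac{1}{22} + k \frac{1}{150} = - \frac{95}{22} + \frac{k}{150}$)
$s = \frac{275}{15264134}$ ($s = \frac{1}{\left(- \frac{95}{22} + \frac{1}{150} \cdot 39\right) + 55510} = \frac{1}{\left(- \frac{95}{22} + \frac{13}{50}\right) + 55510} = \frac{1}{- \frac{1116}{275} + 55510} = \frac{1}{\frac{15264134}{275}} = \frac{275}{15264134} \approx 1.8016 \cdot 10^{-5}$)
$\frac{1}{s} = \frac{1}{\frac{275}{15264134}} = \frac{15264134}{275}$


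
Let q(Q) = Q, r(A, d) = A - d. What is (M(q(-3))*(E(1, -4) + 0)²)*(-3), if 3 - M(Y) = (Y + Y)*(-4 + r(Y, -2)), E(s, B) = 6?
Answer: 2916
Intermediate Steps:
M(Y) = 3 - 2*Y*(-2 + Y) (M(Y) = 3 - (Y + Y)*(-4 + (Y - 1*(-2))) = 3 - 2*Y*(-4 + (Y + 2)) = 3 - 2*Y*(-4 + (2 + Y)) = 3 - 2*Y*(-2 + Y))
(M(q(-3))*(E(1, -4) + 0)²)*(-3) = ((3 - 2*(-3)² + 4*(-3))*(6 + 0)²)*(-3) = ((3 - 2*9 - 12)*6²)*(-3) = ((3 - 18 - 12)*36)*(-3) = -27*36*(-3) = -972*(-3) = 2916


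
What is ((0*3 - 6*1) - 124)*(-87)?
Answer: 11310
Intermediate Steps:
((0*3 - 6*1) - 124)*(-87) = ((0 - 6) - 124)*(-87) = (-6 - 124)*(-87) = -130*(-87) = 11310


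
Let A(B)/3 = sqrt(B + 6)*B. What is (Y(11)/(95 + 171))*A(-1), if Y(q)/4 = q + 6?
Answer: -102*sqrt(5)/133 ≈ -1.7149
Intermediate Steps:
Y(q) = 24 + 4*q (Y(q) = 4*(q + 6) = 4*(6 + q) = 24 + 4*q)
A(B) = 3*B*sqrt(6 + B) (A(B) = 3*(sqrt(B + 6)*B) = 3*(sqrt(6 + B)*B) = 3*(B*sqrt(6 + B)) = 3*B*sqrt(6 + B))
(Y(11)/(95 + 171))*A(-1) = ((24 + 4*11)/(95 + 171))*(3*(-1)*sqrt(6 - 1)) = ((24 + 44)/266)*(3*(-1)*sqrt(5)) = ((1/266)*68)*(-3*sqrt(5)) = 34*(-3*sqrt(5))/133 = -102*sqrt(5)/133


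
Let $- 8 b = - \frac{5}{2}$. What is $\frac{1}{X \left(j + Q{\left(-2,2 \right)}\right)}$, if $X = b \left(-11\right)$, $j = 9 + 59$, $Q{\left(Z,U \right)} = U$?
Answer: $- \frac{8}{1925} \approx -0.0041558$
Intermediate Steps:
$b = \frac{5}{16}$ ($b = - \frac{\left(-5\right) \frac{1}{2}}{8} = \left(- \frac{1}{8}\right) \left(- \frac{5}{2}\right) = \frac{5}{16} \approx 0.3125$)
$j = 68$
$X = - \frac{55}{16}$ ($X = \frac{5}{16} \left(-11\right) = - \frac{55}{16} \approx -3.4375$)
$\frac{1}{X \left(j + Q{\left(-2,2 \right)}\right)} = \frac{1}{\left(- \frac{55}{16}\right) \left(68 + 2\right)} = \frac{1}{\left(- \frac{55}{16}\right) 70} = \frac{1}{- \frac{1925}{8}} = - \frac{8}{1925}$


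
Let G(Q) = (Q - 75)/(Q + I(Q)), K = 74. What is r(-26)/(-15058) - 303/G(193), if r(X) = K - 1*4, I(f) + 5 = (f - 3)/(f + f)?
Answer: -82991736863/171465446 ≈ -484.01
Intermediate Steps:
I(f) = -5 + (-3 + f)/(2*f) (I(f) = -5 + (f - 3)/(f + f) = -5 + (-3 + f)/((2*f)) = -5 + (-3 + f)*(1/(2*f)) = -5 + (-3 + f)/(2*f))
r(X) = 70 (r(X) = 74 - 1*4 = 74 - 4 = 70)
G(Q) = (-75 + Q)/(Q + 3*(-1 - 3*Q)/(2*Q)) (G(Q) = (Q - 75)/(Q + 3*(-1 - 3*Q)/(2*Q)) = (-75 + Q)/(Q + 3*(-1 - 3*Q)/(2*Q)))
r(-26)/(-15058) - 303/G(193) = 70/(-15058) - 303*(-3 - 9*193 + 2*193²)/(386*(-75 + 193)) = 70*(-1/15058) - 303/(2*193*118/(-3 - 1737 + 2*37249)) = -35/7529 - 303/(2*193*118/(-3 - 1737 + 74498)) = -35/7529 - 303/(2*193*118/72758) = -35/7529 - 303/(2*193*(1/72758)*118) = -35/7529 - 303/22774/36379 = -35/7529 - 303*36379/22774 = -35/7529 - 11022837/22774 = -82991736863/171465446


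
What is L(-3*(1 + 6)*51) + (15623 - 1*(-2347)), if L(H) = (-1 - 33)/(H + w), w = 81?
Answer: 8895167/495 ≈ 17970.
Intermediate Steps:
L(H) = -34/(81 + H) (L(H) = (-1 - 33)/(H + 81) = -34/(81 + H))
L(-3*(1 + 6)*51) + (15623 - 1*(-2347)) = -34/(81 - 3*(1 + 6)*51) + (15623 - 1*(-2347)) = -34/(81 - 3*7*51) + (15623 + 2347) = -34/(81 - 21*51) + 17970 = -34/(81 - 1071) + 17970 = -34/(-990) + 17970 = -34*(-1/990) + 17970 = 17/495 + 17970 = 8895167/495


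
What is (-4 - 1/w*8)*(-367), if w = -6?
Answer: 2936/3 ≈ 978.67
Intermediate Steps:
(-4 - 1/w*8)*(-367) = (-4 - 1/(-6)*8)*(-367) = (-4 - 1*(-⅙)*8)*(-367) = (-4 + (⅙)*8)*(-367) = (-4 + 4/3)*(-367) = -8/3*(-367) = 2936/3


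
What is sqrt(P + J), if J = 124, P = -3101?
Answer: I*sqrt(2977) ≈ 54.562*I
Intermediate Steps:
sqrt(P + J) = sqrt(-3101 + 124) = sqrt(-2977) = I*sqrt(2977)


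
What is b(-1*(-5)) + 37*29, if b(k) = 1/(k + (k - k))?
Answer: 5366/5 ≈ 1073.2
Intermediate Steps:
b(k) = 1/k (b(k) = 1/(k + 0) = 1/k)
b(-1*(-5)) + 37*29 = 1/(-1*(-5)) + 37*29 = 1/5 + 1073 = 5366/5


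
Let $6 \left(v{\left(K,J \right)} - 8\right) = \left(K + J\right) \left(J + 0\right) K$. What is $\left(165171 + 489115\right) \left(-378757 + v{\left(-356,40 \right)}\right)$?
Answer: $\frac{728660652478}{3} \approx 2.4289 \cdot 10^{11}$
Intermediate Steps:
$v{\left(K,J \right)} = 8 + \frac{J K \left(J + K\right)}{6}$ ($v{\left(K,J \right)} = 8 + \frac{\left(K + J\right) \left(J + 0\right) K}{6} = 8 + \frac{\left(J + K\right) J K}{6} = 8 + \frac{J \left(J + K\right) K}{6} = 8 + \frac{J K \left(J + K\right)}{6}$)
$\left(165171 + 489115\right) \left(-378757 + v{\left(-356,40 \right)}\right) = \left(165171 + 489115\right) \left(-378757 + \left(8 + \frac{1}{6} \cdot 40 \left(-356\right)^{2} + \frac{1}{6} \left(-356\right) 40^{2}\right)\right) = 654286 \left(-378757 + \left(8 + \frac{1}{6} \cdot 40 \cdot 126736 + \frac{1}{6} \left(-356\right) 1600\right)\right) = 654286 \left(-378757 + \left(8 + \frac{2534720}{3} - \frac{284800}{3}\right)\right) = 654286 \left(-378757 + \frac{2249944}{3}\right) = 654286 \cdot \frac{1113673}{3} = \frac{728660652478}{3}$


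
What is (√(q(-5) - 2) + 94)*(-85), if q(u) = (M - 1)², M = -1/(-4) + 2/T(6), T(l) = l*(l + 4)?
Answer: -7990 - 17*I*√5351/12 ≈ -7990.0 - 103.63*I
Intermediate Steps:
T(l) = l*(4 + l)
M = 17/60 (M = -1/(-4) + 2/((6*(4 + 6))) = -1*(-¼) + 2/((6*10)) = ¼ + 2/60 = ¼ + 2*(1/60) = ¼ + 1/30 = 17/60 ≈ 0.28333)
q(u) = 1849/3600 (q(u) = (17/60 - 1)² = (-43/60)² = 1849/3600)
(√(q(-5) - 2) + 94)*(-85) = (√(1849/3600 - 2) + 94)*(-85) = (√(-5351/3600) + 94)*(-85) = (I*√5351/60 + 94)*(-85) = (94 + I*√5351/60)*(-85) = -7990 - 17*I*√5351/12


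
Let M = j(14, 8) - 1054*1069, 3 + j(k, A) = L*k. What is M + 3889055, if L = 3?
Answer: 2762368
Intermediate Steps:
j(k, A) = -3 + 3*k
M = -1126687 (M = (-3 + 3*14) - 1054*1069 = (-3 + 42) - 1126726 = 39 - 1126726 = -1126687)
M + 3889055 = -1126687 + 3889055 = 2762368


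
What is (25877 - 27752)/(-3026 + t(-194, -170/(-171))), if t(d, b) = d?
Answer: 375/644 ≈ 0.58230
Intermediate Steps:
(25877 - 27752)/(-3026 + t(-194, -170/(-171))) = (25877 - 27752)/(-3026 - 194) = -1875/(-3220) = -1875*(-1/3220) = 375/644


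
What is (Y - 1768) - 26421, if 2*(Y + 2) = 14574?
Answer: -20904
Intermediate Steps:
Y = 7285 (Y = -2 + (½)*14574 = -2 + 7287 = 7285)
(Y - 1768) - 26421 = (7285 - 1768) - 26421 = 5517 - 26421 = -20904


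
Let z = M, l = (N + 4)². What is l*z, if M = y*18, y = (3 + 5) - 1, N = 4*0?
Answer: 2016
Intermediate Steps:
N = 0
y = 7 (y = 8 - 1 = 7)
M = 126 (M = 7*18 = 126)
l = 16 (l = (0 + 4)² = 4² = 16)
z = 126
l*z = 16*126 = 2016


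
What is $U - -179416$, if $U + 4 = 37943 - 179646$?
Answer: $37709$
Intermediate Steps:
$U = -141707$ ($U = -4 + \left(37943 - 179646\right) = -4 - 141703 = -141707$)
$U - -179416 = -141707 - -179416 = -141707 + 179416 = 37709$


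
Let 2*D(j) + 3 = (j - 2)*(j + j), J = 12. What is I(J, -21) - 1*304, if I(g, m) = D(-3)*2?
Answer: -277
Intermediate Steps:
D(j) = -3/2 + j*(-2 + j) (D(j) = -3/2 + ((j - 2)*(j + j))/2 = -3/2 + ((-2 + j)*(2*j))/2 = -3/2 + (2*j*(-2 + j))/2 = -3/2 + j*(-2 + j))
I(g, m) = 27 (I(g, m) = (-3/2 + (-3)² - 2*(-3))*2 = (-3/2 + 9 + 6)*2 = (27/2)*2 = 27)
I(J, -21) - 1*304 = 27 - 1*304 = 27 - 304 = -277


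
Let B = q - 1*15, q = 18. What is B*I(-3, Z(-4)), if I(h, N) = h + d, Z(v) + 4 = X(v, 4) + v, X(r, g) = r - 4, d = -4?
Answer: -21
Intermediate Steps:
X(r, g) = -4 + r
Z(v) = -8 + 2*v (Z(v) = -4 + ((-4 + v) + v) = -4 + (-4 + 2*v) = -8 + 2*v)
I(h, N) = -4 + h (I(h, N) = h - 4 = -4 + h)
B = 3 (B = 18 - 1*15 = 18 - 15 = 3)
B*I(-3, Z(-4)) = 3*(-4 - 3) = 3*(-7) = -21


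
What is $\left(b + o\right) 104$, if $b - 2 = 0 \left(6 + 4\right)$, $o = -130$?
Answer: $-13312$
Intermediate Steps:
$b = 2$ ($b = 2 + 0 \left(6 + 4\right) = 2 + 0 \cdot 10 = 2 + 0 = 2$)
$\left(b + o\right) 104 = \left(2 - 130\right) 104 = \left(-128\right) 104 = -13312$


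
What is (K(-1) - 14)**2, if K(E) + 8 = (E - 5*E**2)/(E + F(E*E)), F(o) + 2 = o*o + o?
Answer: 256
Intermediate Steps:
F(o) = -2 + o + o**2 (F(o) = -2 + (o*o + o) = -2 + (o**2 + o) = -2 + (o + o**2) = -2 + o + o**2)
K(E) = -8 + (E - 5*E**2)/(-2 + E + E**2 + E**4) (K(E) = -8 + (E - 5*E**2)/(E + (-2 + E*E + (E*E)**2)) = -8 + (E - 5*E**2)/(E + (-2 + E**2 + (E**2)**2)) = -8 + (E - 5*E**2)/(E + (-2 + E**2 + E**4)) = -8 + (E - 5*E**2)/(-2 + E + E**2 + E**4))
(K(-1) - 14)**2 = ((16 - 13*(-1)**2 - 8*(-1)**4 - 7*(-1))/(-2 - 1 + (-1)**2 + (-1)**4) - 14)**2 = ((16 - 13*1 - 8*1 + 7)/(-2 - 1 + 1 + 1) - 14)**2 = ((16 - 13 - 8 + 7)/(-1) - 14)**2 = (-1*2 - 14)**2 = (-2 - 14)**2 = (-16)**2 = 256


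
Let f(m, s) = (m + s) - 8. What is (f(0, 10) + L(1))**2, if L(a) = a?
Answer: 9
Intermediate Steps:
f(m, s) = -8 + m + s
(f(0, 10) + L(1))**2 = ((-8 + 0 + 10) + 1)**2 = (2 + 1)**2 = 3**2 = 9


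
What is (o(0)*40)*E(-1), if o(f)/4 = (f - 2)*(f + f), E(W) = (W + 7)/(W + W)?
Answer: 0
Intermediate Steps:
E(W) = (7 + W)/(2*W) (E(W) = (7 + W)/((2*W)) = (7 + W)*(1/(2*W)) = (7 + W)/(2*W))
o(f) = 8*f*(-2 + f) (o(f) = 4*((f - 2)*(f + f)) = 4*((-2 + f)*(2*f)) = 4*(2*f*(-2 + f)) = 8*f*(-2 + f))
(o(0)*40)*E(-1) = ((8*0*(-2 + 0))*40)*((1/2)*(7 - 1)/(-1)) = ((8*0*(-2))*40)*((1/2)*(-1)*6) = (0*40)*(-3) = 0*(-3) = 0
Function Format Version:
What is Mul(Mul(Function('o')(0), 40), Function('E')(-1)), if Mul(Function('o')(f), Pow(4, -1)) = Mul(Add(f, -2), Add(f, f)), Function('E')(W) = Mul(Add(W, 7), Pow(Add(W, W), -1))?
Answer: 0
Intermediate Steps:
Function('E')(W) = Mul(Rational(1, 2), Pow(W, -1), Add(7, W)) (Function('E')(W) = Mul(Add(7, W), Pow(Mul(2, W), -1)) = Mul(Add(7, W), Mul(Rational(1, 2), Pow(W, -1))) = Mul(Rational(1, 2), Pow(W, -1), Add(7, W)))
Function('o')(f) = Mul(8, f, Add(-2, f)) (Function('o')(f) = Mul(4, Mul(Add(f, -2), Add(f, f))) = Mul(4, Mul(Add(-2, f), Mul(2, f))) = Mul(4, Mul(2, f, Add(-2, f))) = Mul(8, f, Add(-2, f)))
Mul(Mul(Function('o')(0), 40), Function('E')(-1)) = Mul(Mul(Mul(8, 0, Add(-2, 0)), 40), Mul(Rational(1, 2), Pow(-1, -1), Add(7, -1))) = Mul(Mul(Mul(8, 0, -2), 40), Mul(Rational(1, 2), -1, 6)) = Mul(Mul(0, 40), -3) = Mul(0, -3) = 0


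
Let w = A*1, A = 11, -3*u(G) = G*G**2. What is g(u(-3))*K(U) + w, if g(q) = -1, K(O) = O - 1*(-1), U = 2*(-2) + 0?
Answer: 14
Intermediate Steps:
u(G) = -G**3/3 (u(G) = -G*G**2/3 = -G**3/3)
U = -4 (U = -4 + 0 = -4)
K(O) = 1 + O (K(O) = O + 1 = 1 + O)
w = 11 (w = 11*1 = 11)
g(u(-3))*K(U) + w = -(1 - 4) + 11 = -1*(-3) + 11 = 3 + 11 = 14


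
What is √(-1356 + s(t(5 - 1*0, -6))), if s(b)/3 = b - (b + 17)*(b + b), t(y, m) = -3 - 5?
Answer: 2*I*√237 ≈ 30.79*I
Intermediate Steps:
t(y, m) = -8
s(b) = 3*b - 6*b*(17 + b) (s(b) = 3*(b - (b + 17)*(b + b)) = 3*(b - (17 + b)*2*b) = 3*(b - 2*b*(17 + b)) = 3*b - 6*b*(17 + b))
√(-1356 + s(t(5 - 1*0, -6))) = √(-1356 - 3*(-8)*(33 + 2*(-8))) = √(-1356 - 3*(-8)*(33 - 16)) = √(-1356 - 3*(-8)*17) = √(-1356 + 408) = √(-948) = 2*I*√237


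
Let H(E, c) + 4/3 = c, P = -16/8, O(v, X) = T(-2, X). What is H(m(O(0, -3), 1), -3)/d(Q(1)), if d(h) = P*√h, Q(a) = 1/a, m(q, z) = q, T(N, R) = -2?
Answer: 13/6 ≈ 2.1667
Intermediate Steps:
O(v, X) = -2
P = -2 (P = -16*⅛ = -2)
H(E, c) = -4/3 + c
d(h) = -2*√h
H(m(O(0, -3), 1), -3)/d(Q(1)) = (-4/3 - 3)/((-2*√(1/1))) = -13/(3*((-2*√1))) = -13/(3*((-2*1))) = -13/3/(-2) = -13/3*(-½) = 13/6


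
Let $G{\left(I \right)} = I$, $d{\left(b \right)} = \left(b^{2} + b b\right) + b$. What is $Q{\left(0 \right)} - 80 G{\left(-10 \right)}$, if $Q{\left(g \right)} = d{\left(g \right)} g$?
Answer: $800$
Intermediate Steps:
$d{\left(b \right)} = b + 2 b^{2}$ ($d{\left(b \right)} = \left(b^{2} + b^{2}\right) + b = 2 b^{2} + b = b + 2 b^{2}$)
$Q{\left(g \right)} = g^{2} \left(1 + 2 g\right)$ ($Q{\left(g \right)} = g \left(1 + 2 g\right) g = g^{2} \left(1 + 2 g\right)$)
$Q{\left(0 \right)} - 80 G{\left(-10 \right)} = 0^{2} \left(1 + 2 \cdot 0\right) - -800 = 0 \left(1 + 0\right) + 800 = 0 \cdot 1 + 800 = 0 + 800 = 800$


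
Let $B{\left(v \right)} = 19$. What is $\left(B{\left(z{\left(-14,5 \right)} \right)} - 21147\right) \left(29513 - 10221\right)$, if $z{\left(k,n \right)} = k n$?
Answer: $-407601376$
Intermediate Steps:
$\left(B{\left(z{\left(-14,5 \right)} \right)} - 21147\right) \left(29513 - 10221\right) = \left(19 - 21147\right) \left(29513 - 10221\right) = \left(19 - 21147\right) 19292 = \left(-21128\right) 19292 = -407601376$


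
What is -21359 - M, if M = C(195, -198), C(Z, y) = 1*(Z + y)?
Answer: -21356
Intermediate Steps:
C(Z, y) = Z + y
M = -3 (M = 195 - 198 = -3)
-21359 - M = -21359 - 1*(-3) = -21359 + 3 = -21356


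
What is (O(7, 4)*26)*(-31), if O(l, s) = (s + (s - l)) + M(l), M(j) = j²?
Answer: -40300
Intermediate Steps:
O(l, s) = l² - l + 2*s (O(l, s) = (s + (s - l)) + l² = (-l + 2*s) + l² = l² - l + 2*s)
(O(7, 4)*26)*(-31) = ((7² - 1*7 + 2*4)*26)*(-31) = ((49 - 7 + 8)*26)*(-31) = (50*26)*(-31) = 1300*(-31) = -40300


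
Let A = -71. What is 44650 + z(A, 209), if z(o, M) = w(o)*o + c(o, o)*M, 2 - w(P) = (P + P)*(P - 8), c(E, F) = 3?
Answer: 841613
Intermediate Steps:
w(P) = 2 - 2*P*(-8 + P) (w(P) = 2 - (P + P)*(P - 8) = 2 - 2*P*(-8 + P))
z(o, M) = 3*M + o*(2 - 2*o² + 16*o) (z(o, M) = (2 - 2*o² + 16*o)*o + 3*M = o*(2 - 2*o² + 16*o) + 3*M = 3*M + o*(2 - 2*o² + 16*o))
44650 + z(A, 209) = 44650 + (3*209 + 2*(-71)*(1 - 1*(-71)² + 8*(-71))) = 44650 + (627 + 2*(-71)*(1 - 1*5041 - 568)) = 44650 + (627 + 2*(-71)*(1 - 5041 - 568)) = 44650 + (627 + 2*(-71)*(-5608)) = 44650 + (627 + 796336) = 44650 + 796963 = 841613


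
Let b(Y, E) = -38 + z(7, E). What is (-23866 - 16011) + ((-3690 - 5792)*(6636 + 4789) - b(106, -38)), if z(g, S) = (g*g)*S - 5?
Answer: -108369822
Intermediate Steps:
z(g, S) = -5 + S*g² (z(g, S) = g²*S - 5 = S*g² - 5 = -5 + S*g²)
b(Y, E) = -43 + 49*E (b(Y, E) = -38 + (-5 + E*7²) = -38 + (-5 + E*49) = -38 + (-5 + 49*E) = -43 + 49*E)
(-23866 - 16011) + ((-3690 - 5792)*(6636 + 4789) - b(106, -38)) = (-23866 - 16011) + ((-3690 - 5792)*(6636 + 4789) - (-43 + 49*(-38))) = -39877 + (-9482*11425 - (-43 - 1862)) = -39877 + (-108331850 - 1*(-1905)) = -39877 + (-108331850 + 1905) = -39877 - 108329945 = -108369822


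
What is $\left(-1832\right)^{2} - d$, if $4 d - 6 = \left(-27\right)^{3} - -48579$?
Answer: $\frac{6697997}{2} \approx 3.349 \cdot 10^{6}$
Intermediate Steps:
$d = \frac{14451}{2}$ ($d = \frac{3}{2} + \frac{\left(-27\right)^{3} - -48579}{4} = \frac{3}{2} + \frac{-19683 + 48579}{4} = \frac{3}{2} + \frac{1}{4} \cdot 28896 = \frac{3}{2} + 7224 = \frac{14451}{2} \approx 7225.5$)
$\left(-1832\right)^{2} - d = \left(-1832\right)^{2} - \frac{14451}{2} = 3356224 - \frac{14451}{2} = \frac{6697997}{2}$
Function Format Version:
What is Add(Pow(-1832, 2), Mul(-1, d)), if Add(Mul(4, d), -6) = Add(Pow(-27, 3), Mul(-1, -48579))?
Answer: Rational(6697997, 2) ≈ 3.3490e+6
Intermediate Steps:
d = Rational(14451, 2) (d = Add(Rational(3, 2), Mul(Rational(1, 4), Add(Pow(-27, 3), Mul(-1, -48579)))) = Add(Rational(3, 2), Mul(Rational(1, 4), Add(-19683, 48579))) = Add(Rational(3, 2), Mul(Rational(1, 4), 28896)) = Add(Rational(3, 2), 7224) = Rational(14451, 2) ≈ 7225.5)
Add(Pow(-1832, 2), Mul(-1, d)) = Add(Pow(-1832, 2), Mul(-1, Rational(14451, 2))) = Add(3356224, Rational(-14451, 2)) = Rational(6697997, 2)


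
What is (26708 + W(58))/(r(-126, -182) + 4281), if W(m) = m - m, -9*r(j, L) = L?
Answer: 240372/38711 ≈ 6.2094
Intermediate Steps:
r(j, L) = -L/9
W(m) = 0
(26708 + W(58))/(r(-126, -182) + 4281) = (26708 + 0)/(-⅑*(-182) + 4281) = 26708/(182/9 + 4281) = 26708/(38711/9) = 26708*(9/38711) = 240372/38711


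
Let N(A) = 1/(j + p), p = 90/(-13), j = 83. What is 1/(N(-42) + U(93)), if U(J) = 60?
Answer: 989/59353 ≈ 0.016663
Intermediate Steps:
p = -90/13 (p = 90*(-1/13) = -90/13 ≈ -6.9231)
N(A) = 13/989 (N(A) = 1/(83 - 90/13) = 1/(989/13) = 13/989)
1/(N(-42) + U(93)) = 1/(13/989 + 60) = 1/(59353/989) = 989/59353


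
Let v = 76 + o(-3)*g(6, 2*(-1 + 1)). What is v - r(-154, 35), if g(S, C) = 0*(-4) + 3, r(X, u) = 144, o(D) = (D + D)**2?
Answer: 40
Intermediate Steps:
o(D) = 4*D**2 (o(D) = (2*D)**2 = 4*D**2)
g(S, C) = 3 (g(S, C) = 0 + 3 = 3)
v = 184 (v = 76 + (4*(-3)**2)*3 = 76 + (4*9)*3 = 76 + 36*3 = 76 + 108 = 184)
v - r(-154, 35) = 184 - 1*144 = 184 - 144 = 40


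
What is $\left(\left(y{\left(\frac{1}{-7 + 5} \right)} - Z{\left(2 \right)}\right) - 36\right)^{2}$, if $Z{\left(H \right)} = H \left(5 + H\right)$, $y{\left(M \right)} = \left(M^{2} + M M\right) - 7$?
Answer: $\frac{12769}{4} \approx 3192.3$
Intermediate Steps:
$y{\left(M \right)} = -7 + 2 M^{2}$ ($y{\left(M \right)} = \left(M^{2} + M^{2}\right) - 7 = 2 M^{2} - 7 = -7 + 2 M^{2}$)
$\left(\left(y{\left(\frac{1}{-7 + 5} \right)} - Z{\left(2 \right)}\right) - 36\right)^{2} = \left(\left(\left(-7 + 2 \left(\frac{1}{-7 + 5}\right)^{2}\right) - 2 \left(5 + 2\right)\right) - 36\right)^{2} = \left(\left(\left(-7 + 2 \left(\frac{1}{-2}\right)^{2}\right) - 2 \cdot 7\right) - 36\right)^{2} = \left(\left(\left(-7 + 2 \left(- \frac{1}{2}\right)^{2}\right) - 14\right) - 36\right)^{2} = \left(\left(\left(-7 + 2 \cdot \frac{1}{4}\right) - 14\right) - 36\right)^{2} = \left(\left(\left(-7 + \frac{1}{2}\right) - 14\right) - 36\right)^{2} = \left(\left(- \frac{13}{2} - 14\right) - 36\right)^{2} = \left(- \frac{41}{2} - 36\right)^{2} = \left(- \frac{113}{2}\right)^{2} = \frac{12769}{4}$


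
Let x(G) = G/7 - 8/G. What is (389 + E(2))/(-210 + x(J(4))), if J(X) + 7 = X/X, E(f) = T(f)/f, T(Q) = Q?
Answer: -819/440 ≈ -1.8614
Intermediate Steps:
E(f) = 1 (E(f) = f/f = 1)
J(X) = -6 (J(X) = -7 + X/X = -7 + 1 = -6)
x(G) = -8/G + G/7 (x(G) = G*(1/7) - 8/G = G/7 - 8/G = -8/G + G/7)
(389 + E(2))/(-210 + x(J(4))) = (389 + 1)/(-210 + (-8/(-6) + (1/7)*(-6))) = 390/(-210 + (-8*(-1/6) - 6/7)) = 390/(-210 + (4/3 - 6/7)) = 390/(-210 + 10/21) = 390/(-4400/21) = 390*(-21/4400) = -819/440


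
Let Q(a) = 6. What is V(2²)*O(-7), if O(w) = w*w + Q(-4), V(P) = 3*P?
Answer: 660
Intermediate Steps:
O(w) = 6 + w² (O(w) = w*w + 6 = w² + 6 = 6 + w²)
V(2²)*O(-7) = (3*2²)*(6 + (-7)²) = (3*4)*(6 + 49) = 12*55 = 660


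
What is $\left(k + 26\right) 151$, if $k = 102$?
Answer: $19328$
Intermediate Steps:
$\left(k + 26\right) 151 = \left(102 + 26\right) 151 = 128 \cdot 151 = 19328$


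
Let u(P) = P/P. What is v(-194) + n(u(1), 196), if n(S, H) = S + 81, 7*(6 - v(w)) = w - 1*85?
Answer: 895/7 ≈ 127.86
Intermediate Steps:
v(w) = 127/7 - w/7 (v(w) = 6 - (w - 1*85)/7 = 6 - (w - 85)/7 = 6 - (-85 + w)/7 = 6 + (85/7 - w/7) = 127/7 - w/7)
u(P) = 1
n(S, H) = 81 + S
v(-194) + n(u(1), 196) = (127/7 - 1/7*(-194)) + (81 + 1) = (127/7 + 194/7) + 82 = 321/7 + 82 = 895/7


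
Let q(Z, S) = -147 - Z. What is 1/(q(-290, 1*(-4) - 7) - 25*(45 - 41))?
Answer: 1/43 ≈ 0.023256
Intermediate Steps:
1/(q(-290, 1*(-4) - 7) - 25*(45 - 41)) = 1/((-147 - 1*(-290)) - 25*(45 - 41)) = 1/((-147 + 290) - 25*4) = 1/(143 - 100) = 1/43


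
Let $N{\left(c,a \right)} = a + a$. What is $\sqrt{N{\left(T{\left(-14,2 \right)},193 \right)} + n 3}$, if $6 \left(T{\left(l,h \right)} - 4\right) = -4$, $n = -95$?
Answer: $\sqrt{101} \approx 10.05$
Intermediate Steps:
$T{\left(l,h \right)} = \frac{10}{3}$ ($T{\left(l,h \right)} = 4 + \frac{1}{6} \left(-4\right) = 4 - \frac{2}{3} = \frac{10}{3}$)
$N{\left(c,a \right)} = 2 a$
$\sqrt{N{\left(T{\left(-14,2 \right)},193 \right)} + n 3} = \sqrt{2 \cdot 193 - 285} = \sqrt{386 - 285} = \sqrt{101}$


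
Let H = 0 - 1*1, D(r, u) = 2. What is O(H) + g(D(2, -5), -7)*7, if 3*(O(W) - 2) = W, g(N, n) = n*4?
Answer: -583/3 ≈ -194.33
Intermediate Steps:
g(N, n) = 4*n
H = -1 (H = 0 - 1 = -1)
O(W) = 2 + W/3
O(H) + g(D(2, -5), -7)*7 = (2 + (⅓)*(-1)) + (4*(-7))*7 = (2 - ⅓) - 28*7 = 5/3 - 196 = -583/3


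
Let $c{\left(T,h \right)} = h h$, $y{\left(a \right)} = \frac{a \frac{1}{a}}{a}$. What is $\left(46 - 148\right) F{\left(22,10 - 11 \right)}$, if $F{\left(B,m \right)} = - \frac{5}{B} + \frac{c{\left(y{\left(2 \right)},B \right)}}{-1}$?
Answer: $\frac{543303}{11} \approx 49391.0$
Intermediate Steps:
$y{\left(a \right)} = \frac{1}{a}$ ($y{\left(a \right)} = 1 \frac{1}{a} = \frac{1}{a}$)
$c{\left(T,h \right)} = h^{2}$
$F{\left(B,m \right)} = - B^{2} - \frac{5}{B}$ ($F{\left(B,m \right)} = - \frac{5}{B} + \frac{B^{2}}{-1} = - \frac{5}{B} + B^{2} \left(-1\right) = - \frac{5}{B} - B^{2} = - B^{2} - \frac{5}{B}$)
$\left(46 - 148\right) F{\left(22,10 - 11 \right)} = \left(46 - 148\right) \frac{-5 - 22^{3}}{22} = - 102 \frac{-5 - 10648}{22} = - 102 \cdot \frac{1}{22} \left(-10653\right) = \left(-102\right) \left(- \frac{10653}{22}\right) = \frac{543303}{11}$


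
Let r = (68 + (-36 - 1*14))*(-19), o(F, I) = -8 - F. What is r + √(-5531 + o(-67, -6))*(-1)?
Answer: -342 - 12*I*√38 ≈ -342.0 - 73.973*I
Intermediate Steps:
r = -342 (r = (68 + (-36 - 14))*(-19) = (68 - 50)*(-19) = 18*(-19) = -342)
r + √(-5531 + o(-67, -6))*(-1) = -342 + √(-5531 + (-8 - 1*(-67)))*(-1) = -342 + √(-5531 + (-8 + 67))*(-1) = -342 + √(-5531 + 59)*(-1) = -342 + √(-5472)*(-1) = -342 + (12*I*√38)*(-1) = -342 - 12*I*√38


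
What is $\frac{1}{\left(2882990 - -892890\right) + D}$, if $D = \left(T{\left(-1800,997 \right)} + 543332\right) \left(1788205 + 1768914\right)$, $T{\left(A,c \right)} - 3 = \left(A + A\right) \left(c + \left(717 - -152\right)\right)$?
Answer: $- \frac{1}{21962591566655} \approx -4.5532 \cdot 10^{-14}$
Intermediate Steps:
$T{\left(A,c \right)} = 3 + 2 A \left(869 + c\right)$ ($T{\left(A,c \right)} = 3 + \left(A + A\right) \left(c + \left(717 - -152\right)\right) = 3 + 2 A \left(c + \left(717 + 152\right)\right) = 3 + 2 A \left(c + 869\right) = 3 + 2 A \left(869 + c\right)$)
$D = -21962595342535$ ($D = \left(\left(3 + 1738 \left(-1800\right) + 2 \left(-1800\right) 997\right) + 543332\right) \left(1788205 + 1768914\right) = \left(\left(3 - 3128400 - 3589200\right) + 543332\right) 3557119 = \left(-6717597 + 543332\right) 3557119 = \left(-6174265\right) 3557119 = -21962595342535$)
$\frac{1}{\left(2882990 - -892890\right) + D} = \frac{1}{\left(2882990 - -892890\right) - 21962595342535} = \frac{1}{\left(2882990 + 892890\right) - 21962595342535} = \frac{1}{3775880 - 21962595342535} = \frac{1}{-21962591566655} = - \frac{1}{21962591566655}$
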